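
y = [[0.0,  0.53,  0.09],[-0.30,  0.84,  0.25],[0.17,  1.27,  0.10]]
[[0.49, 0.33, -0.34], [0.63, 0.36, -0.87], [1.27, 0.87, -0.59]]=y@[[0.41,0.67,0.85], [0.96,0.57,-0.52], [-0.21,0.33,-0.72]]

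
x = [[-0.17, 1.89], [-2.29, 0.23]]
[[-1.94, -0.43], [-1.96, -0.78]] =x@[[0.76, 0.32], [-0.96, -0.20]]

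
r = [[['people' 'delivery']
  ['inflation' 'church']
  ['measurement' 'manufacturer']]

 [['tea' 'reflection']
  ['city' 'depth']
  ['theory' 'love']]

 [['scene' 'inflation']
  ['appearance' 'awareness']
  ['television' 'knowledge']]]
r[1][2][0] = 'theory'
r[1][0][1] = 'reflection'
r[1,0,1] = 'reflection'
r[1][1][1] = 'depth'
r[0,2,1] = 'manufacturer'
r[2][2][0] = 'television'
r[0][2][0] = 'measurement'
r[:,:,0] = [['people', 'inflation', 'measurement'], ['tea', 'city', 'theory'], ['scene', 'appearance', 'television']]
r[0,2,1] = 'manufacturer'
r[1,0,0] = 'tea'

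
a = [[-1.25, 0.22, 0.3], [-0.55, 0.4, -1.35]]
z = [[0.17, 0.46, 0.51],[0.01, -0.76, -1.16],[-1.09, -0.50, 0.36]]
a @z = [[-0.54,-0.89,-0.78], [1.38,0.12,-1.23]]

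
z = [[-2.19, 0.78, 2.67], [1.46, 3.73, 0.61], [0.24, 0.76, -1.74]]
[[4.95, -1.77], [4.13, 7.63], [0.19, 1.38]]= z@[[-1.24, 1.40], [1.53, 1.49], [0.39, 0.05]]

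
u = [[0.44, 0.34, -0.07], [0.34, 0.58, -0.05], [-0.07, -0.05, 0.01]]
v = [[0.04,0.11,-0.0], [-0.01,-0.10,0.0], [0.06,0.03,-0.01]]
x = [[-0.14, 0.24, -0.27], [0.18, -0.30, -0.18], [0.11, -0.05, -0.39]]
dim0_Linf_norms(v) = [0.06, 0.11, 0.01]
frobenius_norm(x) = 0.69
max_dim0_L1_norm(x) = 0.84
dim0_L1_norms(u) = [0.85, 0.97, 0.13]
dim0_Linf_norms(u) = [0.44, 0.58, 0.07]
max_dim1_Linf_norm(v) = 0.11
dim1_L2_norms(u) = [0.56, 0.67, 0.09]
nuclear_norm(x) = 1.01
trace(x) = -0.83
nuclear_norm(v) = 0.22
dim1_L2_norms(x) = [0.39, 0.39, 0.41]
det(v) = 0.00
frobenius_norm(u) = 0.88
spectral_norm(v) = 0.16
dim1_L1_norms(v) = [0.15, 0.11, 0.1]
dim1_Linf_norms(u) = [0.44, 0.58, 0.07]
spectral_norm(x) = 0.52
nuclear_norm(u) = 1.03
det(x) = -0.01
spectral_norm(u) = 0.87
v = x @ u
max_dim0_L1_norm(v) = 0.24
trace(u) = 1.03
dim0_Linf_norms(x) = [0.18, 0.3, 0.39]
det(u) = -0.00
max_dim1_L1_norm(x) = 0.66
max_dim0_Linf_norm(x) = 0.39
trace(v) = -0.07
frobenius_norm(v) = 0.17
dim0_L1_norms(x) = [0.43, 0.59, 0.84]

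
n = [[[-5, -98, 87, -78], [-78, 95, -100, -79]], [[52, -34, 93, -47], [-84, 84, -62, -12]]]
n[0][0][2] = 87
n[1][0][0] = 52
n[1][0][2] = 93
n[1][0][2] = 93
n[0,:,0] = [-5, -78]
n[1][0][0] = 52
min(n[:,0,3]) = -78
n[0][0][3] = -78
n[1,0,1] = -34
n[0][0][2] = 87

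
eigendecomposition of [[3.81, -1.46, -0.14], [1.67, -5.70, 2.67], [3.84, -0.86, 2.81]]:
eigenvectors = [[0.14+0.33j, (0.14-0.33j), -0.16+0.00j],[(0.3+0.01j), 0.30-0.01j, -0.99+0.00j],[0.89+0.00j, (0.89-0j), -0.03+0.00j]]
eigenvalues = [(3.14+1.41j), (3.14-1.41j), (-5.35+0j)]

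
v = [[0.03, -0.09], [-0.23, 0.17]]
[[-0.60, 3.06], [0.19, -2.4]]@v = [[-0.72,  0.57], [0.56,  -0.43]]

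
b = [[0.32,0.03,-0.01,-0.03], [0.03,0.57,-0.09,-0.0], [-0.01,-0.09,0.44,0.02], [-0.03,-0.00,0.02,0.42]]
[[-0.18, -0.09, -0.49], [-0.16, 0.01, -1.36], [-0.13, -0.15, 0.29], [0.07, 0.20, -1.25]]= b @[[-0.52, -0.26, -1.59], [-0.32, -0.02, -2.26], [-0.39, -0.37, 0.31], [0.14, 0.48, -3.1]]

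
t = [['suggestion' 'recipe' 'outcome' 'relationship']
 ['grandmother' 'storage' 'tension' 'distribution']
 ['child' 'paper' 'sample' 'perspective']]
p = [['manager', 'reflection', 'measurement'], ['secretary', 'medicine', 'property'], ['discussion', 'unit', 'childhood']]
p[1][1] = 'medicine'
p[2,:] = ['discussion', 'unit', 'childhood']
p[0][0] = 'manager'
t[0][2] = 'outcome'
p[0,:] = ['manager', 'reflection', 'measurement']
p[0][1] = 'reflection'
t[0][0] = 'suggestion'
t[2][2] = 'sample'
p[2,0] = 'discussion'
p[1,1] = 'medicine'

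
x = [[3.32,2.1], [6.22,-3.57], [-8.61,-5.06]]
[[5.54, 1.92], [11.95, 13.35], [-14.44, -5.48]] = x@[[1.8, 1.40],[-0.21, -1.30]]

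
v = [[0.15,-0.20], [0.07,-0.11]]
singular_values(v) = [0.28, 0.01]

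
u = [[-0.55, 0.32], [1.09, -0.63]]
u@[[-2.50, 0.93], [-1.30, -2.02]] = [[0.96,-1.16], [-1.91,2.29]]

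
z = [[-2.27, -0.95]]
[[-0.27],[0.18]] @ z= [[0.61,0.26], [-0.41,-0.17]]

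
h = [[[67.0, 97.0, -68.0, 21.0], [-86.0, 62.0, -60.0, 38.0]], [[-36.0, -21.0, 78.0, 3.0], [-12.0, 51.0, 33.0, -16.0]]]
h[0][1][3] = 38.0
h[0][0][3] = 21.0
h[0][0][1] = 97.0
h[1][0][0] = -36.0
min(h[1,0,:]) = -36.0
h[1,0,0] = -36.0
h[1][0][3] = 3.0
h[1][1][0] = -12.0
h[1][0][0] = -36.0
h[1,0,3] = 3.0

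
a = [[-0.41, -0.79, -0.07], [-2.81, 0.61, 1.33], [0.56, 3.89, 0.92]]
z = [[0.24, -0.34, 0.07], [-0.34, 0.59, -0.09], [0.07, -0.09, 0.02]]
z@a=[[0.9, -0.12, -0.40],[-1.57, 0.28, 0.73],[0.24, -0.03, -0.11]]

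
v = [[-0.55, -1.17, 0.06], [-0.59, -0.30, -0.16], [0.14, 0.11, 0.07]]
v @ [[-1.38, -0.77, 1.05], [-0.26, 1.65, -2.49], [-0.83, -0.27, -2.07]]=[[1.01, -1.52, 2.21], [1.02, 0.00, 0.46], [-0.28, 0.05, -0.27]]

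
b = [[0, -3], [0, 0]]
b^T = [[0, 0], [-3, 0]]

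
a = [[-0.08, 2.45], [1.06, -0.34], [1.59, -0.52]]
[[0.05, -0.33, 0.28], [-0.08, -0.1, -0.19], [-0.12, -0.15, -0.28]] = a @ [[-0.07, -0.14, -0.14], [0.02, -0.14, 0.11]]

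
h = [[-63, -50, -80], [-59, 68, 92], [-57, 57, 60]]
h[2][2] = 60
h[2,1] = 57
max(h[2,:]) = 60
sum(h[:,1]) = 75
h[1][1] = 68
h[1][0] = -59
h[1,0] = -59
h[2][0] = -57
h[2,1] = 57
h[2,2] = 60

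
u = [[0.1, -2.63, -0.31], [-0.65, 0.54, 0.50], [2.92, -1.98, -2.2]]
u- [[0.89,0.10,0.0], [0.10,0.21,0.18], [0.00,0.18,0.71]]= [[-0.79, -2.73, -0.31], [-0.75, 0.33, 0.32], [2.92, -2.16, -2.91]]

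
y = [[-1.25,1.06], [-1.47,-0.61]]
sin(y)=[[-1.70, 0.80],[-1.11, -1.22]]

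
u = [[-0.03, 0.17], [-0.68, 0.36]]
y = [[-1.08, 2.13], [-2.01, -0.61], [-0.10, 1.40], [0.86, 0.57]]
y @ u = [[-1.42, 0.58], [0.48, -0.56], [-0.95, 0.49], [-0.41, 0.35]]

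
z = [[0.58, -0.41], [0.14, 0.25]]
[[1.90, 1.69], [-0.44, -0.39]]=z @ [[1.46, 1.29], [-2.57, -2.29]]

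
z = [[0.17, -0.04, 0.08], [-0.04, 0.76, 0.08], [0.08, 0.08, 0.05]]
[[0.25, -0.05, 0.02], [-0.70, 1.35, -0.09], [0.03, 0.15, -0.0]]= z@[[1.96, 0.86, 0.26], [-0.68, 1.98, -0.07], [-1.35, -1.52, -0.31]]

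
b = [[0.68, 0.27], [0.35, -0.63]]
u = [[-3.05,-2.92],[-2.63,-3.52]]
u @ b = [[-3.10, 1.02], [-3.02, 1.51]]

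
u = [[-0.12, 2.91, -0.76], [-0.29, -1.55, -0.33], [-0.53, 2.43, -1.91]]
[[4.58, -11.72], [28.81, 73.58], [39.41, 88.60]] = u@[[-101.03, -100.19],[-0.99, -19.49],[6.14, -43.38]]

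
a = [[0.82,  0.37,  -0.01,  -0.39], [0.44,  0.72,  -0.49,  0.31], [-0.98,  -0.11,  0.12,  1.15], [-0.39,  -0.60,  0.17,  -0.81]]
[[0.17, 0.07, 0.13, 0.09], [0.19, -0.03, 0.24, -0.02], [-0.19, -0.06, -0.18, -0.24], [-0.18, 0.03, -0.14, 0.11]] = a@ [[0.31, -0.05, 0.19, 0.09], [-0.11, 0.19, -0.04, -0.1], [-0.20, 0.24, -0.36, -0.1], [0.11, -0.10, 0.04, -0.13]]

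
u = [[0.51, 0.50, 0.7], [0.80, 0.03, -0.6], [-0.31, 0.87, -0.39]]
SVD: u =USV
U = [[0.28, -0.96, -0.03], [0.62, 0.2, -0.76], [0.74, 0.20, 0.65]]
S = [1.01, 1.0, 1.0]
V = [[0.41, 0.79, -0.45], [-0.39, -0.3, -0.87], [-0.83, 0.53, 0.19]]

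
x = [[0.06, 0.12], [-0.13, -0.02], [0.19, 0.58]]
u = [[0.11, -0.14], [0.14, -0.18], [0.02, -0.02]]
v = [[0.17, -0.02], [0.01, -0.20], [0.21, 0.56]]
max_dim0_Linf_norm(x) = 0.58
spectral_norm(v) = 0.63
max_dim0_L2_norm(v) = 0.59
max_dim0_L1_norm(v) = 0.78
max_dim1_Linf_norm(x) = 0.58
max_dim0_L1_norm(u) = 0.34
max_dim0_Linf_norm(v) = 0.56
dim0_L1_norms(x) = [0.38, 0.72]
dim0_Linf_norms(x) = [0.19, 0.58]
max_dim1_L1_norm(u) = 0.32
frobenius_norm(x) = 0.64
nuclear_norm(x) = 0.75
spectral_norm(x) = 0.63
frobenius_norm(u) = 0.29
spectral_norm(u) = 0.29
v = u + x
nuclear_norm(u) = 0.29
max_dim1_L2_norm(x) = 0.61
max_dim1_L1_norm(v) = 0.77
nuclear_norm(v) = 0.81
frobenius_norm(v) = 0.65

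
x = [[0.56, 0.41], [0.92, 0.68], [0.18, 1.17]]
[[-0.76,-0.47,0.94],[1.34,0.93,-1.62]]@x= [[-0.69, 0.47], [1.31, -0.71]]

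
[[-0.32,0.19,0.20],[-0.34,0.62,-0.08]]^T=[[-0.32,  -0.34], [0.19,  0.62], [0.20,  -0.08]]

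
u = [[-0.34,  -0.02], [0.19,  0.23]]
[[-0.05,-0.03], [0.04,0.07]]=u @ [[0.15, 0.07], [0.07, 0.25]]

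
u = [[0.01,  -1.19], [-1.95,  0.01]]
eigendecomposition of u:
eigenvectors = [[0.62, 0.62], [-0.79, 0.79]]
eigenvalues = [1.53, -1.51]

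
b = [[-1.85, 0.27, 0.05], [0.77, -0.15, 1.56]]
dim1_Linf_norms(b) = [1.85, 1.56]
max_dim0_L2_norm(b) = 2.0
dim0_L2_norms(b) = [2.0, 0.31, 1.56]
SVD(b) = [[-0.76,0.65],[0.65,0.76]] @ diag([2.162982511583667, 1.366896724183364]) @ [[0.88,-0.14,0.45], [-0.45,0.04,0.89]]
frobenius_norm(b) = 2.56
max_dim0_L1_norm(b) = 2.62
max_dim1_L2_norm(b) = 1.87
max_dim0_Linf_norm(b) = 1.85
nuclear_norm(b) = 3.53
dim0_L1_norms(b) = [2.62, 0.42, 1.61]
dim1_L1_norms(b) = [2.17, 2.48]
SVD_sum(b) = [[-1.45, 0.23, -0.74], [1.24, -0.20, 0.63]] + [[-0.4, 0.04, 0.79],[-0.47, 0.05, 0.93]]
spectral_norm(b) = 2.16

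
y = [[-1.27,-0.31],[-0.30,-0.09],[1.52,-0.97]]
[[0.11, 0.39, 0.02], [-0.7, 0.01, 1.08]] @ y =[[-0.23,-0.09], [2.53,-0.83]]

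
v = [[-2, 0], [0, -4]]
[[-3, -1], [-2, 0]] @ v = [[6, 4], [4, 0]]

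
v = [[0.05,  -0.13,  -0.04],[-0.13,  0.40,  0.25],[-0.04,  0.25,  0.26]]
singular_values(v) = [0.62, 0.1, 0.01]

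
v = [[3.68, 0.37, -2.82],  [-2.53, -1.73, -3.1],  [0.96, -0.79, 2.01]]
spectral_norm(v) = 4.72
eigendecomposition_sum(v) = [[(-0.01-0j), -0.04-0.00j, -0.04+0.00j], [(-0.56-0j), (-2-0j), -1.79+0.00j], [-0.10-0.00j, (-0.35-0j), (-0.32+0j)]] + [[1.85+0.46j, 0.21-0.41j, (-1.39+2.27j)], [(-0.99+0.8j), (0.14+0.28j), (-0.65-1.65j)], [(0.53-1.04j), (-0.22-0.18j), (1.16+1.14j)]] + [[(1.85-0.46j), (0.21+0.41j), (-1.39-2.27j)], [-0.99-0.80j, (0.14-0.28j), -0.65+1.65j], [(0.53+1.04j), (-0.22+0.18j), (1.16-1.14j)]]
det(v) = -31.35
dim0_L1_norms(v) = [7.17, 2.89, 7.93]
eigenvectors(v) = [[(-0.02+0j),0.74+0.00j,0.74-0.00j], [(-0.98+0j),-0.30+0.40j,(-0.3-0.4j)], [-0.17+0.00j,(0.1-0.44j),(0.1+0.44j)]]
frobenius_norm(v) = 6.80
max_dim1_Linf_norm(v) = 3.68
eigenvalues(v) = [(-2.33+0j), (3.15+1.88j), (3.15-1.88j)]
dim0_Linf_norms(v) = [3.68, 1.73, 3.1]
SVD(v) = [[0.44, -0.89, -0.14], [-0.85, -0.36, -0.40], [0.31, 0.29, -0.91]] @ diag([4.718951904606403, 4.684180592671819, 1.4181837318374146]) @ [[0.86, 0.29, 0.42], [-0.45, 0.01, 0.89], [-0.26, 0.96, -0.14]]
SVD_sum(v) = [[1.78, 0.61, 0.88], [-3.42, -1.17, -1.69], [1.24, 0.42, 0.61]] + [[1.86, -0.05, -3.72], [0.74, -0.02, -1.49], [-0.61, 0.02, 1.22]] + [[0.05, -0.19, 0.03], [0.15, -0.54, 0.08], [0.33, -1.23, 0.18]]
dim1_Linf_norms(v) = [3.68, 3.1, 2.01]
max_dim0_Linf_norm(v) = 3.68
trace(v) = 3.96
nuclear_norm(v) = 10.82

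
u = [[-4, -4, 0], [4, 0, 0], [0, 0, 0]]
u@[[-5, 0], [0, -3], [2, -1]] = [[20, 12], [-20, 0], [0, 0]]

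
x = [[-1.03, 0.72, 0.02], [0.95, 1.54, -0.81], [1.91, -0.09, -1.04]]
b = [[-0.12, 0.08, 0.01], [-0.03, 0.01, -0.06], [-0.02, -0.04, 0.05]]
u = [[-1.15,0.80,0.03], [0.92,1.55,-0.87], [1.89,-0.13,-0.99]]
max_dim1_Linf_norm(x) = 1.91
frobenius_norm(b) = 0.17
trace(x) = -0.53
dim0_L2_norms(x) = [2.37, 1.7, 1.32]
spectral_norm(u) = 2.69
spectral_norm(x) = 2.70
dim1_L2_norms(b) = [0.14, 0.07, 0.07]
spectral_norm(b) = 0.15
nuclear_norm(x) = 4.67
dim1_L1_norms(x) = [1.77, 3.3, 3.04]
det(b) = 0.00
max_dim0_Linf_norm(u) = 1.89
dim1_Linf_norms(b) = [0.12, 0.06, 0.05]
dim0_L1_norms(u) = [3.96, 2.48, 1.89]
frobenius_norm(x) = 3.20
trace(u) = -0.59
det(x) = 1.26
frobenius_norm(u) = 3.25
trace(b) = -0.06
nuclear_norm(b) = 0.27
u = x + b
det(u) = 1.22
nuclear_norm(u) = 4.74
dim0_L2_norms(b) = [0.13, 0.09, 0.08]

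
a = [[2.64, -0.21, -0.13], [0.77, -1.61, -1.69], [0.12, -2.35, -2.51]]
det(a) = 0.03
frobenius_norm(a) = 4.99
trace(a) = -1.48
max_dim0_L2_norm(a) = 3.03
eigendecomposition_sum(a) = [[0.01,-0.1,-0.10], [0.21,-1.58,-1.69], [0.32,-2.36,-2.51]] + [[2.63,  -0.11,  -0.03], [0.56,  -0.02,  -0.01], [-0.19,  0.01,  0.00]] + [[0.0, -0.00, 0.00], [0.00, -0.00, 0.0], [-0.00, 0.00, -0.00]]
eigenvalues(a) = [-4.08, 2.61, -0.0]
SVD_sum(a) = [[0.24, -0.61, -0.64],[0.64, -1.63, -1.72],[0.87, -2.23, -2.35]] + [[2.4, 0.4, 0.51], [0.13, 0.02, 0.03], [-0.75, -0.13, -0.16]] + [[0.0, 0.00, -0.00], [-0.0, -0.0, 0.00], [0.0, 0.0, -0.00]]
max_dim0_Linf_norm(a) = 2.64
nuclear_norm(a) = 6.87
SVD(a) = [[-0.22, 0.95, 0.21], [-0.58, 0.05, -0.82], [-0.79, -0.3, 0.54]] @ diag([4.253753326094139, 2.61041664386027, 0.002754305780036371]) @ [[-0.26, 0.66, 0.70], [0.97, 0.16, 0.21], [0.02, 0.73, -0.68]]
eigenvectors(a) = [[-0.03, -0.98, -0.02], [-0.56, -0.21, -0.73], [-0.83, 0.07, 0.68]]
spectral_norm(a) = 4.25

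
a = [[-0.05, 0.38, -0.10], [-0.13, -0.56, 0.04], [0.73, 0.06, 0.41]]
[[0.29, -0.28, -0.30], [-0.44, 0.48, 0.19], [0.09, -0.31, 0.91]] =a @ [[0.70,0.43,0.63],[0.55,-1.05,-0.40],[-1.11,-1.37,1.15]]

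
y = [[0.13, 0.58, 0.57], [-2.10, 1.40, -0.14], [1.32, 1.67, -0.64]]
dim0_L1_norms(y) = [3.55, 3.65, 1.35]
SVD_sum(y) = [[-0.12, 0.06, 0.0], [-2.26, 1.06, 0.02], [0.44, -0.21, -0.0]] + [[0.18, 0.38, -0.1], [0.17, 0.36, -0.10], [0.89, 1.91, -0.52]] + [[0.07, 0.15, 0.67], [-0.01, -0.01, -0.06], [-0.01, -0.03, -0.12]]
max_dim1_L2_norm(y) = 2.53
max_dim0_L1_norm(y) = 3.65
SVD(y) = [[0.05,-0.19,-0.98], [0.98,-0.18,0.09], [-0.19,-0.96,0.18]] @ diag([2.5459141889504564, 2.2427854600918145, 0.7049356867838996]) @ [[-0.91,  0.42,  0.01], [-0.41,  -0.88,  0.24], [-0.11,  -0.21,  -0.97]]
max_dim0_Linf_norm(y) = 2.1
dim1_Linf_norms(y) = [0.58, 2.1, 1.67]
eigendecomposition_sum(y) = [[-0.38-0.00j, (-0.09+0j), 0.29-0.00j],[-0.23-0.00j, -0.06+0.00j, (0.17-0j)],[1.24+0.00j, 0.30-0.00j, -0.92+0.00j]] + [[(0.26+0.59j), (0.34-0.37j), 0.14+0.12j], [(-0.94+0.62j), 0.73+0.46j, (-0.16+0.28j)], [0.04+1.00j, (0.69-0.34j), (0.14+0.25j)]] + [[(0.26-0.59j), (0.34+0.37j), (0.14-0.12j)], [-0.94-0.62j, 0.73-0.46j, -0.16-0.28j], [(0.04-1j), (0.69+0.34j), (0.14-0.25j)]]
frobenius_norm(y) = 3.47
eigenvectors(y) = [[-0.29+0.00j, 0.07-0.39j, 0.07+0.39j],[(-0.17+0j), 0.69+0.00j, (0.69-0j)],[0.94+0.00j, 0.31-0.52j, (0.31+0.52j)]]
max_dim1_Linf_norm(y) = 2.1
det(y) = -4.03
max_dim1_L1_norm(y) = 3.64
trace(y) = 0.89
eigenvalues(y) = [(-1.36+0j), (1.12+1.3j), (1.12-1.3j)]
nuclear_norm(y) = 5.49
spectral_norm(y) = 2.55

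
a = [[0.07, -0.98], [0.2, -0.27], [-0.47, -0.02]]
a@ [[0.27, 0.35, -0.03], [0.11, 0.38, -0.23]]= [[-0.09, -0.35, 0.22], [0.02, -0.03, 0.06], [-0.13, -0.17, 0.02]]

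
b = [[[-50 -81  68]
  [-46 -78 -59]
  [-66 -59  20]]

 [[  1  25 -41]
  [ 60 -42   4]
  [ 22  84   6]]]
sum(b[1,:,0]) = 83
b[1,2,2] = 6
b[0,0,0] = -50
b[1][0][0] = 1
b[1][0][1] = 25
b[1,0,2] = -41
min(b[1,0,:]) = -41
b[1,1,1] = -42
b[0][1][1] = -78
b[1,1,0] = 60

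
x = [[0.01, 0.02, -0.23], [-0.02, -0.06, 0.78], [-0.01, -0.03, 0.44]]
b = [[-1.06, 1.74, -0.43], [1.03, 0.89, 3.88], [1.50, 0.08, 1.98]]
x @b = [[-0.34, 0.02, -0.38], [1.13, -0.03, 1.32], [0.64, -0.01, 0.76]]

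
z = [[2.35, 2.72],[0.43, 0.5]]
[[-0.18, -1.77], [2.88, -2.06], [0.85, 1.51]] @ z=[[-1.18, -1.37], [5.88, 6.80], [2.65, 3.07]]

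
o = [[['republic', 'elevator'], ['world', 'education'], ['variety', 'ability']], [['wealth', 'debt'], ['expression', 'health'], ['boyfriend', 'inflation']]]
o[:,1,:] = [['world', 'education'], ['expression', 'health']]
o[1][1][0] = 'expression'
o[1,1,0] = 'expression'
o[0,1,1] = 'education'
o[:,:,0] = [['republic', 'world', 'variety'], ['wealth', 'expression', 'boyfriend']]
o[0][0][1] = 'elevator'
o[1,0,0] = 'wealth'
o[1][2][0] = 'boyfriend'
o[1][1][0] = 'expression'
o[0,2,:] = ['variety', 'ability']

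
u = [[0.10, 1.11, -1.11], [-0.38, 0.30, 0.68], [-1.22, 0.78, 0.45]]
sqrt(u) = [[(0.55+0.4j), 0.52-0.66j, -0.52+0.59j], [(-0.2-0.07j), (0.63+0.11j), (0.34-0.1j)], [-0.60+0.36j, (0.35-0.59j), (0.74+0.52j)]]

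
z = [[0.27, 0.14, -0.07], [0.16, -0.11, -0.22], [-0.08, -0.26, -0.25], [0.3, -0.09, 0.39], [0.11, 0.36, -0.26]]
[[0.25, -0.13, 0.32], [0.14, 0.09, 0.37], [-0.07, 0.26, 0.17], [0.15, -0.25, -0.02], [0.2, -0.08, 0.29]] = z @[[0.78, -0.38, 1.03],[0.20, -0.44, -0.15],[-0.16, -0.45, -0.87]]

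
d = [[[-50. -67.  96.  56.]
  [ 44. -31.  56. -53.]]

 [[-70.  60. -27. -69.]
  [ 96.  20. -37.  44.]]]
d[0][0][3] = 56.0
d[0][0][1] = -67.0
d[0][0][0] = -50.0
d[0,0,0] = -50.0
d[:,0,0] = [-50.0, -70.0]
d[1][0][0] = -70.0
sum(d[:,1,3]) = -9.0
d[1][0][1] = 60.0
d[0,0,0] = -50.0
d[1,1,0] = 96.0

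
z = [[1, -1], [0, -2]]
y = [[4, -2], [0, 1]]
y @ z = [[4, 0], [0, -2]]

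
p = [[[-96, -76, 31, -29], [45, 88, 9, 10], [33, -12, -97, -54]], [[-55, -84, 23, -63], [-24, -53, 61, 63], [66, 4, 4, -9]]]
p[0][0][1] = -76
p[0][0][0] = -96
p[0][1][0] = 45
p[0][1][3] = 10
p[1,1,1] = -53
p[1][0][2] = 23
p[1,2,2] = 4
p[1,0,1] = -84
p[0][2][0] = 33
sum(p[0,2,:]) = -130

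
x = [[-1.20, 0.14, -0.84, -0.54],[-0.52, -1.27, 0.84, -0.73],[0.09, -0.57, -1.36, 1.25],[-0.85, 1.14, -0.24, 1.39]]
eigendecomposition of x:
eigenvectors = [[(0.3+0j), 0.79+0.00j, 0.23+0.38j, (0.23-0.38j)], [(0.06+0j), (0.46+0j), -0.60+0.00j, -0.60-0.00j], [-0.38+0.00j, (0.39+0j), 0.30-0.49j, 0.30+0.49j], [-0.87+0.00j, (0.08+0j), (0.26+0.21j), (0.26-0.21j)]]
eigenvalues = [(1.5+0j), (-1.59+0j), (-1.18+1.28j), (-1.18-1.28j)]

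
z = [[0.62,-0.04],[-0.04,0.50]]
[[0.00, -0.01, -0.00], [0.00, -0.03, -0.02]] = z @ [[-0.00, -0.02, -0.01], [-0.0, -0.07, -0.04]]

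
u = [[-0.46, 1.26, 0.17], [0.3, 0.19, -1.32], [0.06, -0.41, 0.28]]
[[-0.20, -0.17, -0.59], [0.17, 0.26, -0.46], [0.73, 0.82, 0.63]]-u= [[0.26,-1.43,-0.76], [-0.13,0.07,0.86], [0.67,1.23,0.35]]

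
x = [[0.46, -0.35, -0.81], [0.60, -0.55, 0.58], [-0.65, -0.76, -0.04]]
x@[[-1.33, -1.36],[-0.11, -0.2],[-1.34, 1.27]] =[[0.51, -1.58], [-1.51, 0.03], [1.00, 0.99]]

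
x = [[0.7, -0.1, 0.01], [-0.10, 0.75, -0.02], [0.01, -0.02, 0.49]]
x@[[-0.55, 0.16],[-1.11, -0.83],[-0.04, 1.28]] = [[-0.27, 0.21],  [-0.78, -0.66],  [-0.00, 0.65]]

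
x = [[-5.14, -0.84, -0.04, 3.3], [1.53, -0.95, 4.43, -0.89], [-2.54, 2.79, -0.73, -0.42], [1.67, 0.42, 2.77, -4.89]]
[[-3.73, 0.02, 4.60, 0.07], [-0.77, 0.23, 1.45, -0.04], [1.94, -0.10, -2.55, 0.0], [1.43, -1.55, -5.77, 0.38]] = x @ [[0.48,0.27,0.11,-0.08], [1.08,0.32,-0.47,-0.10], [-0.13,0.13,0.48,-0.03], [-0.11,0.51,1.45,-0.13]]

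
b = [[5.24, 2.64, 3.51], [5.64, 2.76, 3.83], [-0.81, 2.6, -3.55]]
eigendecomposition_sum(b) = [[4.8, 3.22, 2.40],[5.12, 3.44, 2.56],[0.77, 0.52, 0.39]] + [[-0.01, 0.01, 0.0], [0.01, -0.01, -0.0], [0.01, -0.01, -0.00]] + [[0.45, -0.59, 1.11], [0.51, -0.67, 1.27], [-1.59, 2.09, -3.94]]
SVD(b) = [[-0.67, -0.13, 0.73], [-0.72, -0.12, -0.68], [0.17, -0.98, -0.02]] @ diag([10.170861707921901, 4.17318254201028, 0.010935693331963052]) @ [[-0.76, -0.33, -0.56], [-0.13, -0.77, 0.62], [-0.64, 0.54, 0.54]]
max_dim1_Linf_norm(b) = 5.64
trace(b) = 4.45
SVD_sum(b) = [[5.17, 2.22, 3.84],[5.57, 2.39, 4.14],[-1.34, -0.58, -1.0]] + [[0.07, 0.42, -0.34], [0.06, 0.38, -0.3], [0.53, 3.18, -2.55]] + [[-0.01, 0.00, 0.0], [0.0, -0.00, -0.0], [0.00, -0.0, -0.00]]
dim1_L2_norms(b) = [6.84, 7.36, 4.47]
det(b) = 0.46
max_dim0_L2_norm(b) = 7.74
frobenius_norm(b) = 10.99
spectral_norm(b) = 10.17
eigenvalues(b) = [8.62, -0.01, -4.16]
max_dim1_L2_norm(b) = 7.36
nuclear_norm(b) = 14.35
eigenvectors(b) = [[-0.68,-0.64,-0.26], [-0.73,0.54,-0.30], [-0.11,0.55,0.92]]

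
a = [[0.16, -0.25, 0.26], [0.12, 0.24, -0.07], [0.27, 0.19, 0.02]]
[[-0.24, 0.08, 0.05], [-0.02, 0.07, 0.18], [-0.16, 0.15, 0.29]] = a @ [[-0.58,0.41,0.94], [0.04,0.16,0.21], [-0.53,0.22,-0.19]]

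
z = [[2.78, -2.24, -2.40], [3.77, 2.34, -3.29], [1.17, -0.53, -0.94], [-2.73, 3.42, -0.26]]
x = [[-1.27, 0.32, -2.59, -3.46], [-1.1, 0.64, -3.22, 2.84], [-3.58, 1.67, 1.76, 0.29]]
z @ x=[[7.53, -4.55, -4.21, -16.68], [4.42, -2.79, -23.09, -7.35], [2.46, -1.53, -2.98, -5.83], [0.64, 0.88, -4.4, 19.08]]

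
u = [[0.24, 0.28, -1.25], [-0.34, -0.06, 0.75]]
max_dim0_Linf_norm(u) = 1.25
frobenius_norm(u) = 1.54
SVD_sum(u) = [[0.33,0.23,-1.24], [-0.20,-0.14,0.77]] + [[-0.09,0.05,-0.01], [-0.14,0.08,-0.02]]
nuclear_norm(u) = 1.72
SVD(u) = [[-0.85, 0.53], [0.53, 0.85]] @ diag([1.5310232310624656, 0.19017851073937883]) @ [[-0.25, -0.18, 0.95], [-0.85, 0.51, -0.13]]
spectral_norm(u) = 1.53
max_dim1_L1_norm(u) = 1.77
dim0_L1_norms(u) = [0.58, 0.34, 2.0]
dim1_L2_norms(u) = [1.3, 0.83]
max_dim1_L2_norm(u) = 1.3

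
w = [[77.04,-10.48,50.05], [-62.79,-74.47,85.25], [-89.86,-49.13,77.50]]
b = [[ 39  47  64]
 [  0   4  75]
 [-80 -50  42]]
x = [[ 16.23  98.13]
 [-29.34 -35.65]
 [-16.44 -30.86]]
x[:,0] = [16.23, -29.34, -16.44]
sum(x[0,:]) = 114.36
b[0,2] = 64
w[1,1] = -74.47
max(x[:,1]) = 98.13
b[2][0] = -80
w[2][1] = -49.13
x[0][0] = 16.23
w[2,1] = -49.13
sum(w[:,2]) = 212.8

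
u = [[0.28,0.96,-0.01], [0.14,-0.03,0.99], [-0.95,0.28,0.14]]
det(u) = -1.00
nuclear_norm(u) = 3.00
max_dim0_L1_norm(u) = 1.37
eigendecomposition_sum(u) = [[(-0.25+0j),  (0.32-0j),  (-0.28-0j)], [0.32-0.00j,  -0.43+0.00j,  (0.37+0j)], [(-0.28+0j),  0.37-0.00j,  -0.33-0.00j]] + [[0.26+0.27j,  (0.32-0.08j),  0.14-0.33j], [(-0.09+0.31j),  0.20+0.20j,  (0.31-0.04j)], [(-0.33+0.13j),  (-0.05+0.31j),  0.23+0.24j]] + [[0.26-0.27j, 0.32+0.08j, 0.14+0.33j], [(-0.09-0.31j), 0.20-0.20j, 0.31+0.04j], [(-0.33-0.13j), -0.05-0.31j, 0.23-0.24j]]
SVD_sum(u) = [[-0.14, 0.08, -0.11], [0.48, -0.27, 0.37], [-0.52, 0.30, -0.40]] + [[0.14,  0.78,  0.39],[0.07,  0.39,  0.2],[0.03,  0.14,  0.07]] + [[0.28,0.10,-0.29], [-0.41,-0.14,0.42], [-0.46,-0.16,0.47]]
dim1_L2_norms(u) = [1.0, 1.0, 1.0]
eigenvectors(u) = [[(-0.49+0j), -0.61+0.00j, -0.61-0.00j], [(0.65+0j), (-0.26-0.47j), -0.26+0.47j], [(-0.57+0j), 0.23-0.53j, (0.23+0.53j)]]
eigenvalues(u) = [(-1+0j), (0.7+0.72j), (0.7-0.72j)]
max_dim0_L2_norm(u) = 1.0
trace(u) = 0.39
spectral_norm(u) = 1.00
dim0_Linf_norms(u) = [0.95, 0.96, 0.99]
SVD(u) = [[0.20, 0.89, -0.42],[-0.67, 0.44, 0.61],[0.72, 0.16, 0.68]] @ diag([1.0017374122723592, 1.000298705574153, 0.9985612933017934]) @ [[-0.72, 0.41, -0.56], [0.16, 0.88, 0.45], [-0.68, -0.23, 0.7]]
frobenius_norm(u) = 1.73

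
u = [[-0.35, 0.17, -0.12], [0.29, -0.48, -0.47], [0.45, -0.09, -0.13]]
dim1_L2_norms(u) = [0.41, 0.73, 0.48]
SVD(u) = [[-0.32, -0.67, 0.67], [0.81, -0.56, -0.17], [0.49, 0.49, 0.72]] @ diag([0.8516333417388983, 0.4192525692644299, 0.16627668027661452]) @ [[0.67, -0.57, -0.48], [0.70, 0.26, 0.66], [0.26, 0.78, -0.58]]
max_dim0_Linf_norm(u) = 0.48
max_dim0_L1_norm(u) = 1.09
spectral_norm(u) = 0.85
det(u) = -0.06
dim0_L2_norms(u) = [0.64, 0.52, 0.5]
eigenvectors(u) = [[-0.28+0.00j, 0.41-0.19j, 0.41+0.19j], [0.90+0.00j, (0.68+0j), (0.68-0j)], [0.34+0.00j, (-0.29-0.5j), -0.29+0.50j]]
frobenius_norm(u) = 0.96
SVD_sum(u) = [[-0.18, 0.16, 0.13],[0.46, -0.40, -0.33],[0.27, -0.24, -0.2]] + [[-0.20, -0.07, -0.19],[-0.16, -0.06, -0.15],[0.14, 0.05, 0.14]] + [[0.03, 0.09, -0.06],[-0.01, -0.02, 0.02],[0.03, 0.09, -0.07]]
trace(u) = -0.96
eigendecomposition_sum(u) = [[(-0.19+0j), (0.15-0j), 0.07-0.00j],[(0.61-0j), -0.47+0.00j, (-0.24+0j)],[(0.23-0j), (-0.18+0j), (-0.09+0j)]] + [[-0.08+0.08j, 0.01+0.03j, -0.10-0.02j], [(-0.16+0.06j), (-0.01+0.05j), -0.12-0.10j], [(0.11+0.09j), 0.04-0.02j, (-0.02+0.13j)]] + [[(-0.08-0.08j), (0.01-0.03j), -0.10+0.02j], [-0.16-0.06j, (-0.01-0.05j), -0.12+0.10j], [0.11-0.09j, 0.04+0.02j, (-0.02-0.13j)]]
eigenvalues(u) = [(-0.75+0j), (-0.11+0.26j), (-0.11-0.26j)]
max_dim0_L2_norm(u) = 0.64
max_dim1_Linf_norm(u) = 0.48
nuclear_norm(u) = 1.44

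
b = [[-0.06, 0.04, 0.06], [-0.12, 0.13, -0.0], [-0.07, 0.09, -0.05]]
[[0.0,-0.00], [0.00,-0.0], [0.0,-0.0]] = b@ [[0.00, 0.00], [-0.0, -0.01], [0.00, 0.00]]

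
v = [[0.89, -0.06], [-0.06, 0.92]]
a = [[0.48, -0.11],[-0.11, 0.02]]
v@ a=[[0.43, -0.10], [-0.13, 0.02]]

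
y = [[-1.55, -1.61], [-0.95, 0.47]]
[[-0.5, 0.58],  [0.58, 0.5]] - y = [[1.05, 2.19], [1.53, 0.03]]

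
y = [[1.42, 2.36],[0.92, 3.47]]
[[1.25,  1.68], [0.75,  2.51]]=y@[[0.93, -0.03],[-0.03, 0.73]]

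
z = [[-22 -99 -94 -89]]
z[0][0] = -22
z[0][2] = -94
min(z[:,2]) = -94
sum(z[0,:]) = -304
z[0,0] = -22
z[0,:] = [-22, -99, -94, -89]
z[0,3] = -89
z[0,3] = -89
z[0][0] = -22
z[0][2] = -94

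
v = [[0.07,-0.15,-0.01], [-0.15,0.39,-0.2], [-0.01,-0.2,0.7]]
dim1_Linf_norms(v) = [0.15, 0.39, 0.7]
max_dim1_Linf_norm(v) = 0.7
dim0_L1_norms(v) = [0.23, 0.74, 0.91]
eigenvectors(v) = [[-0.90, -0.43, 0.08], [-0.41, 0.79, -0.46], [-0.13, 0.45, 0.88]]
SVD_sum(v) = [[0.01,-0.03,0.06], [-0.03,0.17,-0.33], [0.06,-0.33,0.63]] + [[0.06, -0.12, -0.07], [-0.12, 0.22, 0.13], [-0.07, 0.13, 0.07]] + [[-0.00, -0.00, -0.00], [-0.00, -0.00, -0.0], [-0.0, -0.00, -0.00]]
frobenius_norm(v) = 0.88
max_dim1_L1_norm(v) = 0.91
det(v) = -0.00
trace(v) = 1.16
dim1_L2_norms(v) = [0.17, 0.46, 0.73]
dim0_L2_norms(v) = [0.17, 0.46, 0.73]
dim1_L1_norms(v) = [0.23, 0.74, 0.91]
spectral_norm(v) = 0.80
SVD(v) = [[-0.08,-0.43,0.90],[0.46,0.79,0.41],[-0.88,0.45,0.13]] @ diag([0.8027141304288737, 0.35756111233080157, 0.00027524275967546883]) @ [[-0.08, 0.46, -0.88], [-0.43, 0.79, 0.45], [-0.90, -0.41, -0.13]]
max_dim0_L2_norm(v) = 0.73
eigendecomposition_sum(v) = [[-0.00, -0.00, -0.00], [-0.0, -0.00, -0.00], [-0.00, -0.0, -0.0]] + [[0.06, -0.12, -0.07],[-0.12, 0.22, 0.13],[-0.07, 0.13, 0.07]] + [[0.01, -0.03, 0.06], [-0.03, 0.17, -0.33], [0.06, -0.33, 0.63]]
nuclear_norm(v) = 1.16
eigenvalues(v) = [-0.0, 0.36, 0.8]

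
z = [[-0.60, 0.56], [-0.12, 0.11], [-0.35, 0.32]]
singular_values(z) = [0.96, 0.0]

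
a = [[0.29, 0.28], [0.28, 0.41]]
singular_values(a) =[0.64, 0.06]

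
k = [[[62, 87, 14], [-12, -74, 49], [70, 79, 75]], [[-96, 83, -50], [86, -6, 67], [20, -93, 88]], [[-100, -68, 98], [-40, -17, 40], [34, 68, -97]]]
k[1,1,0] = 86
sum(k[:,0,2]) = 62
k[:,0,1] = [87, 83, -68]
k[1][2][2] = 88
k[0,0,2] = 14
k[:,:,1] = [[87, -74, 79], [83, -6, -93], [-68, -17, 68]]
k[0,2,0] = 70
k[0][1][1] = -74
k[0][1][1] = -74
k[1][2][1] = -93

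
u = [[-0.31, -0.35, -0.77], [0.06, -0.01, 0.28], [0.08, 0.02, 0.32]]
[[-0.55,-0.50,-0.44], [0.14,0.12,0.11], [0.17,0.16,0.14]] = u @ [[0.19, 0.17, 0.15], [0.39, 0.36, 0.32], [0.46, 0.42, 0.37]]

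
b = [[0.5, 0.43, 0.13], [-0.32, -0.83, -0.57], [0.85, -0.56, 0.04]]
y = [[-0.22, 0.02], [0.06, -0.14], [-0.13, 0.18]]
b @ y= [[-0.1, -0.03], [0.09, 0.01], [-0.23, 0.1]]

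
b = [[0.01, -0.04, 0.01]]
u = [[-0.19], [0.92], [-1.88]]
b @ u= [[-0.06]]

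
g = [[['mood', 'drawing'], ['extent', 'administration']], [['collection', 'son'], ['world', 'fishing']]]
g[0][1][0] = 'extent'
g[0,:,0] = ['mood', 'extent']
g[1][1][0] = 'world'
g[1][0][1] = 'son'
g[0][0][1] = 'drawing'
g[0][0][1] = 'drawing'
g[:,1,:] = [['extent', 'administration'], ['world', 'fishing']]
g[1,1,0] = 'world'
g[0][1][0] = 'extent'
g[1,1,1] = 'fishing'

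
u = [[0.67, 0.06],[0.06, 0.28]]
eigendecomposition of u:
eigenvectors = [[0.99, -0.15], [0.15, 0.99]]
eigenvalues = [0.68, 0.27]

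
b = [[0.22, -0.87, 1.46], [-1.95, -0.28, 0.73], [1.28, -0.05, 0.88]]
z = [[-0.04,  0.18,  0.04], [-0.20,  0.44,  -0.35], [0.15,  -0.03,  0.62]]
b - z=[[0.26, -1.05, 1.42],[-1.75, -0.72, 1.08],[1.13, -0.02, 0.26]]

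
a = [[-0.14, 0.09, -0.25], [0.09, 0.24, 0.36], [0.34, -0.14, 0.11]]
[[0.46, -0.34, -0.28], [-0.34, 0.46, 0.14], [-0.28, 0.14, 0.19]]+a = [[0.32, -0.25, -0.53],[-0.25, 0.70, 0.5],[0.06, 0.00, 0.3]]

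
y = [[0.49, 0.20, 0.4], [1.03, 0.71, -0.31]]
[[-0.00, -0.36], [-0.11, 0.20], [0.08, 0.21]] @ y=[[-0.37, -0.26, 0.11], [0.15, 0.12, -0.11], [0.26, 0.17, -0.03]]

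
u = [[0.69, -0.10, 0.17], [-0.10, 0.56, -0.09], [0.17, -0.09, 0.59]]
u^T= [[0.69,-0.1,0.17], [-0.1,0.56,-0.09], [0.17,-0.09,0.59]]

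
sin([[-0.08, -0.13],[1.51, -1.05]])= [[-0.12, -0.11], [1.27, -0.93]]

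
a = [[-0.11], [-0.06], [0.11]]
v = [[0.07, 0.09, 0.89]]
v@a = [[0.08]]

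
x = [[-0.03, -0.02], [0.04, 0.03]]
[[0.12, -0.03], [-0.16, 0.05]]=x @ [[-4.20, -0.27], [0.21, 2.15]]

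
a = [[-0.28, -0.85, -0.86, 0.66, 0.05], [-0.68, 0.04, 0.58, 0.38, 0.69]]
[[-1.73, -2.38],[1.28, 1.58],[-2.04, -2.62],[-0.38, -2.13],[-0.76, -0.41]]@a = [[2.1,  1.38,  0.11,  -2.05,  -1.73],[-1.43,  -1.02,  -0.18,  1.45,  1.15],[2.35,  1.63,  0.23,  -2.34,  -1.91],[1.55,  0.24,  -0.91,  -1.06,  -1.49],[0.49,  0.63,  0.42,  -0.66,  -0.32]]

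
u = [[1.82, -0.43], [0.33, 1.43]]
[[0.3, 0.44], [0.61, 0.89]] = u @ [[0.25,  0.37], [0.37,  0.54]]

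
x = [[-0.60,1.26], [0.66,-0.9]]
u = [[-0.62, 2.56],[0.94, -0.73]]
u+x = [[-1.22, 3.82], [1.60, -1.63]]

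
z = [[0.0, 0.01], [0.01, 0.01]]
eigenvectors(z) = [[-0.85, -0.53], [0.53, -0.85]]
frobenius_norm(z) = 0.02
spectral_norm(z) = 0.02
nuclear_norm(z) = 0.02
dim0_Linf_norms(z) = [0.01, 0.01]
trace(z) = 0.01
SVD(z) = [[-0.53,-0.85], [-0.85,0.53]] @ diag([0.016180339887498948, 0.0061803398874989484]) @ [[-0.53,-0.85], [0.85,-0.53]]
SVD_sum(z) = [[0.00,0.01], [0.01,0.01]] + [[-0.0,0.0], [0.00,-0.0]]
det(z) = -0.00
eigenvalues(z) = [-0.01, 0.02]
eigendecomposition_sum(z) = [[-0.0, 0.00], [0.00, -0.0]] + [[0.00, 0.01], [0.01, 0.01]]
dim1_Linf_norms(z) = [0.01, 0.01]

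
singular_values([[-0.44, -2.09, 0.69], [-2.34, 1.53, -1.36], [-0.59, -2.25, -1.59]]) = [3.49, 2.99, 1.22]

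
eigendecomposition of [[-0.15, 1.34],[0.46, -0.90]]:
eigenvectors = [[0.94, -0.73], [0.35, 0.68]]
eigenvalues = [0.35, -1.4]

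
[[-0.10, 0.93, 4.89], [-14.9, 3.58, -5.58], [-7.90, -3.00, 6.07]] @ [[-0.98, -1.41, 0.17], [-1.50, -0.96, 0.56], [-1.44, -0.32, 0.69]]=[[-8.34,-2.32,3.88],  [17.27,19.36,-4.38],  [3.5,12.08,1.17]]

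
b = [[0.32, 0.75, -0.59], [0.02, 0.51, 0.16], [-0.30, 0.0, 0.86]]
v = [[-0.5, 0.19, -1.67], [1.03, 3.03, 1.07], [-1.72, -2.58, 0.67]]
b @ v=[[1.63,3.86,-0.13], [0.24,1.14,0.62], [-1.33,-2.28,1.08]]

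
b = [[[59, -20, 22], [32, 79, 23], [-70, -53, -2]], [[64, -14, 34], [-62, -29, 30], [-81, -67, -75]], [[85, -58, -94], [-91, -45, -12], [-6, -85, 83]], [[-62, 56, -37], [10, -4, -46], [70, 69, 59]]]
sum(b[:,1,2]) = -5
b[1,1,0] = -62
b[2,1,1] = -45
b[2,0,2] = -94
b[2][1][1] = -45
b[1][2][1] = -67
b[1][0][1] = -14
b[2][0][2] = -94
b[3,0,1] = 56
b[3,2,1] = 69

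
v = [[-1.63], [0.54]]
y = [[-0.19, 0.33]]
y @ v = [[0.49]]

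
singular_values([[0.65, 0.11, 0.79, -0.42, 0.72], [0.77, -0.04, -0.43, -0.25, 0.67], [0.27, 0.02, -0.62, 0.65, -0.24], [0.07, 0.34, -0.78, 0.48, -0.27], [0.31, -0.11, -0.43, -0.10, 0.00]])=[1.77, 1.34, 0.52, 0.3, 0.16]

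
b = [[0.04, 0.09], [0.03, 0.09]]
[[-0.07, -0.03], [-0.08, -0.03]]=b @ [[0.56, 0.68], [-1.06, -0.61]]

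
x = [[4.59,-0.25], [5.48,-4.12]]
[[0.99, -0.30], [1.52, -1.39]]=x @ [[0.21, -0.05], [-0.09, 0.27]]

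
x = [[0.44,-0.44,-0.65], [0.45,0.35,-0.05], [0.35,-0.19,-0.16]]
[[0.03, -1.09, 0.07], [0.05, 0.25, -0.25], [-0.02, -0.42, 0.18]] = x@[[-0.06, -0.24, 0.33], [0.18, 1.13, -1.03], [-0.21, 0.75, 0.82]]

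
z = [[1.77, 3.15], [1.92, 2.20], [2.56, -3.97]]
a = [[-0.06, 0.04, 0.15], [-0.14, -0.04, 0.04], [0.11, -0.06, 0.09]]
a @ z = [[0.35, -0.7], [-0.22, -0.69], [0.31, -0.14]]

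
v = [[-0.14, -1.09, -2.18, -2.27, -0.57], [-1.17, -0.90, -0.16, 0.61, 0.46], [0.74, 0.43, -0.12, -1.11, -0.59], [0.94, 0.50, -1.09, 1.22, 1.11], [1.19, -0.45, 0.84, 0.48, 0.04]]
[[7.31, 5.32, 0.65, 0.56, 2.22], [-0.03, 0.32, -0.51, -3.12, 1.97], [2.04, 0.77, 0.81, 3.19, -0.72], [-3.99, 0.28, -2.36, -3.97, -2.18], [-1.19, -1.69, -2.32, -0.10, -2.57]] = v @ [[-0.37, -0.22, -1.21, 0.21, -1.83], [-1.21, -0.30, 1.20, 1.23, -0.11], [-0.13, -1.17, -0.33, 1.52, 0.05], [-2.45, -1.27, 0.03, -2.21, -1.08], [-0.17, 0.82, -2.00, -0.39, 0.87]]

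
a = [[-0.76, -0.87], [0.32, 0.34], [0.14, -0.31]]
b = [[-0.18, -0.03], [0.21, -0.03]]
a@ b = [[-0.05,0.05], [0.01,-0.02], [-0.09,0.01]]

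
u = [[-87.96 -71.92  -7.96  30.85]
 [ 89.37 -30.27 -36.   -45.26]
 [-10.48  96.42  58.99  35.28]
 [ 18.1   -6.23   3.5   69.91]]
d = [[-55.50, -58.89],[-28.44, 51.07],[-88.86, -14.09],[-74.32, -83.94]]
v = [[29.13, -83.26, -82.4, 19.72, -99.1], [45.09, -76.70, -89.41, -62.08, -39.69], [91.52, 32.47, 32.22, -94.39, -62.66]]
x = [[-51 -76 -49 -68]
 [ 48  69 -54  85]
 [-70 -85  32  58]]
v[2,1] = 32.47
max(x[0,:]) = -49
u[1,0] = 89.37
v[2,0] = 91.52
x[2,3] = 58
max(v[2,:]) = 91.52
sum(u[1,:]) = -22.15999999999999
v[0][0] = 29.13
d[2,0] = -88.86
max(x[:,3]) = 85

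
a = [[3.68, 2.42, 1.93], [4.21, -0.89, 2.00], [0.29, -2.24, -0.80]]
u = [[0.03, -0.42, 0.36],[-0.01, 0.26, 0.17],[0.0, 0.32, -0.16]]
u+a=[[3.71, 2.0, 2.29], [4.2, -0.63, 2.17], [0.29, -1.92, -0.96]]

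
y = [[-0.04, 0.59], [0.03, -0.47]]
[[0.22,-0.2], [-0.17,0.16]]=y@[[0.2, 0.67],[0.38, -0.30]]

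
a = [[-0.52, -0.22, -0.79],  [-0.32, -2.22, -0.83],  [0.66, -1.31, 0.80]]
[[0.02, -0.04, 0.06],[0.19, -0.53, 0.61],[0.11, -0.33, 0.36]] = a @ [[0.05, -0.14, 0.15], [-0.08, 0.23, -0.26], [-0.03, 0.08, -0.1]]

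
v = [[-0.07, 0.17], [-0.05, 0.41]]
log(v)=[[-3.05+3.27j,0.78-1.21j], [(-0.23+0.35j),-0.85-0.13j]]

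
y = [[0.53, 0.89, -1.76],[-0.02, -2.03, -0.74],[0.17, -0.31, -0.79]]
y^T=[[0.53, -0.02, 0.17], [0.89, -2.03, -0.31], [-1.76, -0.74, -0.79]]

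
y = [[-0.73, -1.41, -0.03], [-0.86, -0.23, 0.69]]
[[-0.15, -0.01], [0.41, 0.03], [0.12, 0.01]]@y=[[0.12, 0.21, -0.0], [-0.33, -0.58, 0.01], [-0.10, -0.17, 0.0]]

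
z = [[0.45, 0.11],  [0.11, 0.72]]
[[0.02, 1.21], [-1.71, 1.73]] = z @ [[0.64, 2.19], [-2.47, 2.07]]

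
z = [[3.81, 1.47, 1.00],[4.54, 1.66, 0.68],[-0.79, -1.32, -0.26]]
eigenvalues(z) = [5.15, -0.59, 0.65]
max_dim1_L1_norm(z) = 6.88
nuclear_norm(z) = 7.82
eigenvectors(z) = [[-0.61, -0.33, 0.0], [-0.74, 0.41, -0.57], [0.27, 0.85, 0.82]]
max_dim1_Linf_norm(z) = 4.54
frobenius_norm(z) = 6.63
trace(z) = 5.21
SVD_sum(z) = [[3.82, 1.56, 0.77], [4.44, 1.81, 0.89], [-1.14, -0.47, -0.23]] + [[0.02, -0.06, -0.00],[0.07, -0.17, -0.01],[0.36, -0.85, -0.06]] + [[-0.04, -0.03, 0.24], [0.03, 0.03, -0.20], [-0.0, -0.0, 0.02]]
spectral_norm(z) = 6.55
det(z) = -1.96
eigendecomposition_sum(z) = [[3.94, 1.32, 0.89], [4.79, 1.60, 1.09], [-1.74, -0.58, -0.4]] + [[-0.14, 0.15, 0.1], [0.17, -0.19, -0.13], [0.35, -0.39, -0.27]] + [[0.0, -0.00, 0.00], [-0.42, 0.24, -0.28], [0.6, -0.35, 0.40]]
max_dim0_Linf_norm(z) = 4.54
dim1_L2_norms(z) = [4.2, 4.88, 1.56]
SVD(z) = [[-0.64,-0.06,0.77], [-0.74,-0.2,-0.64], [0.19,-0.98,0.08]] @ diag([6.553362871069764, 0.9455358930565035, 0.31638102823352593]) @ [[-0.91, -0.37, -0.18], [-0.39, 0.92, 0.06], [-0.15, -0.13, 0.98]]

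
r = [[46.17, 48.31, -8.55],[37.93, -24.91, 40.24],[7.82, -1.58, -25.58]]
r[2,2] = -25.58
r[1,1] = -24.91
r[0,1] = 48.31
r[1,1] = -24.91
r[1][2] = 40.24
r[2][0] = 7.82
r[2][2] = -25.58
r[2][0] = 7.82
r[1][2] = 40.24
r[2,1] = -1.58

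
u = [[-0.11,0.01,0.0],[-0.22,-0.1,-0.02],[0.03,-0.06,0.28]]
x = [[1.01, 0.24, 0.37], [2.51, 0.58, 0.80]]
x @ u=[[-0.15, -0.04, 0.10],  [-0.38, -0.08, 0.21]]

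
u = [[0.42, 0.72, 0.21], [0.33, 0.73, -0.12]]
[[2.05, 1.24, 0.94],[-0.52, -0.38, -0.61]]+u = [[2.47,1.96,1.15], [-0.19,0.35,-0.73]]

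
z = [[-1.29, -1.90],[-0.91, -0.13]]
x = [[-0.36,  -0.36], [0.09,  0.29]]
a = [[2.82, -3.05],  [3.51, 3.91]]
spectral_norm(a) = 5.29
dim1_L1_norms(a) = [5.87, 7.42]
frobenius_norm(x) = 0.59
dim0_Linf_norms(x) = [0.36, 0.36]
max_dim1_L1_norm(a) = 7.42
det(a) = 21.73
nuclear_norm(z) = 3.04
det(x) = -0.07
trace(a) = 6.73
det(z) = -1.56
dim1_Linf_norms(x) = [0.36, 0.29]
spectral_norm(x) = 0.58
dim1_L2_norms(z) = [2.3, 0.92]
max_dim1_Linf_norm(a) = 3.91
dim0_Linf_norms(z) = [1.29, 1.9]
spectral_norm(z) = 2.39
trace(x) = -0.07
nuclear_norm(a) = 9.40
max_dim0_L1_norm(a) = 6.96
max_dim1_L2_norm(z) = 2.3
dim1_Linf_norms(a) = [3.05, 3.91]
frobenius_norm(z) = 2.47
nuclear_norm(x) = 0.70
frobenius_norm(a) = 6.70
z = a @ x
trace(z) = -1.42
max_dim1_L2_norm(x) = 0.51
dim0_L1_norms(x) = [0.45, 0.65]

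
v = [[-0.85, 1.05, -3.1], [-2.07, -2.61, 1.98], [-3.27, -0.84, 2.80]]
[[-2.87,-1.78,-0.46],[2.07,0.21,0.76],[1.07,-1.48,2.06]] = v @ [[0.36, 0.75, -0.4], [-0.61, -0.53, 0.3], [0.62, 0.19, 0.36]]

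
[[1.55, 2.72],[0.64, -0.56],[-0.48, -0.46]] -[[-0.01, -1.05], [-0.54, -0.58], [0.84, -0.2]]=[[1.56, 3.77],  [1.18, 0.02],  [-1.32, -0.26]]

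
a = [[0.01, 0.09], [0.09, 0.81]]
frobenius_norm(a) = 0.82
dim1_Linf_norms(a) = [0.09, 0.81]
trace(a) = 0.82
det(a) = 0.00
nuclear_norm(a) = 0.82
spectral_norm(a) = 0.82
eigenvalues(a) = [0.0, 0.82]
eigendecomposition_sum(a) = [[0.0, -0.0], [-0.00, 0.00]] + [[0.01, 0.09],[0.09, 0.81]]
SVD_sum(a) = [[0.01, 0.09],[0.09, 0.81]] + [[-0.0,0.00],[0.00,-0.00]]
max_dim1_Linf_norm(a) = 0.81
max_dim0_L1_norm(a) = 0.9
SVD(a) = [[-0.11, -0.99], [-0.99, 0.11]] @ diag([0.8200000000000002, 3.281847920946997e-18]) @ [[-0.11, -0.99], [0.99, -0.11]]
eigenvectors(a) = [[-0.99, -0.11], [0.11, -0.99]]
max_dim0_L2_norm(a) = 0.81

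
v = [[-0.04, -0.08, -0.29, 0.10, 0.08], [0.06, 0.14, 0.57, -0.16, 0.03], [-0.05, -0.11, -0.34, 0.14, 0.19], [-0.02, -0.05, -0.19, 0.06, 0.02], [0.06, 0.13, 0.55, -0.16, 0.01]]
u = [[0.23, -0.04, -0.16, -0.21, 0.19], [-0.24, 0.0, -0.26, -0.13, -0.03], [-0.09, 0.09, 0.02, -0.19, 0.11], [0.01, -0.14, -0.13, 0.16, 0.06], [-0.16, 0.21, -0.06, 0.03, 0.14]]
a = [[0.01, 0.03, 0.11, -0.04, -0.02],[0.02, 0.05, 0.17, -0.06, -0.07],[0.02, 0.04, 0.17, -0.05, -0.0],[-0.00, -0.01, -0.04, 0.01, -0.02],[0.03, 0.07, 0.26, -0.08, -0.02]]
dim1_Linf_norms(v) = [0.29, 0.57, 0.34, 0.19, 0.55]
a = u @ v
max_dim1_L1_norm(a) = 0.46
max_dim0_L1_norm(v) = 1.94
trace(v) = -0.17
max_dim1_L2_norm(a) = 0.28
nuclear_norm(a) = 0.48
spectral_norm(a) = 0.41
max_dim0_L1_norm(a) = 0.75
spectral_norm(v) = 1.01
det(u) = -0.00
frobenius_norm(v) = 1.03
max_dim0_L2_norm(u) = 0.38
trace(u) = 0.55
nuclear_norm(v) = 1.22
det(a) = 0.00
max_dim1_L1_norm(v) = 0.96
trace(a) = 0.22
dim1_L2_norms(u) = [0.4, 0.38, 0.25, 0.26, 0.31]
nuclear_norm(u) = 1.49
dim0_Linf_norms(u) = [0.24, 0.21, 0.26, 0.21, 0.19]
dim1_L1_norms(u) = [0.83, 0.66, 0.5, 0.5, 0.6]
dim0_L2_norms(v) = [0.11, 0.24, 0.93, 0.29, 0.21]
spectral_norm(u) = 0.45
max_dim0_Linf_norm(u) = 0.26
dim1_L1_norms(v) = [0.59, 0.96, 0.83, 0.34, 0.91]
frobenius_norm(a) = 0.41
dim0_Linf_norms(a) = [0.03, 0.07, 0.26, 0.08, 0.07]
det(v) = -0.00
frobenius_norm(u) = 0.73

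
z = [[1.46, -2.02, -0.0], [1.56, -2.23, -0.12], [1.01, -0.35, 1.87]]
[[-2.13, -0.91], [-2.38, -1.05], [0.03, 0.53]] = z@ [[0.38, 0.36], [1.33, 0.71], [0.06, 0.22]]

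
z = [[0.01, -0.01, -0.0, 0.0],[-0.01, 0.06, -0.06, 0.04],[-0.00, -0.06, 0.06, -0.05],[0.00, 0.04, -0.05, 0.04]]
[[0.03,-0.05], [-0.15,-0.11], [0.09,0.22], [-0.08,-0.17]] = z @ [[2.68, -5.05],  [-0.16, -0.28],  [4.00, -1.64],  [3.10, -6.11]]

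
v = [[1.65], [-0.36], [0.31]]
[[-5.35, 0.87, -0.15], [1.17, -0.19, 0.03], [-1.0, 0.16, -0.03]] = v@ [[-3.24, 0.53, -0.09]]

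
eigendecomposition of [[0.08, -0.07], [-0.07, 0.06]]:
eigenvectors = [[0.76, 0.66],[-0.66, 0.76]]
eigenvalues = [0.14, -0.0]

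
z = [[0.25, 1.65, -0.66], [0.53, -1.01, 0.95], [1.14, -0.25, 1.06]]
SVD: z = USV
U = [[0.63, 0.66, -0.41], [-0.61, 0.09, -0.79], [-0.48, 0.75, 0.45]]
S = [2.43, 1.41, 0.01]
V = [[-0.29, 0.73, -0.62], [0.76, 0.57, 0.32], [-0.58, 0.37, 0.72]]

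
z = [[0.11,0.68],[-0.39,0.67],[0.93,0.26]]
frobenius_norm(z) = 1.42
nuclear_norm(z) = 2.00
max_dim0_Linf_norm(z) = 0.93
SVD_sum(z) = [[0.39, 0.25], [0.03, 0.02], [0.78, 0.50]] + [[-0.28, 0.43], [-0.42, 0.65], [0.15, -0.24]]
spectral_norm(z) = 1.03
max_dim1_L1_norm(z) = 1.19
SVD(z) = [[-0.45, -0.53], [-0.03, -0.80], [-0.89, 0.29]] @ diag([1.0318574170535035, 0.9712210206084261]) @ [[-0.84, -0.54], [0.54, -0.84]]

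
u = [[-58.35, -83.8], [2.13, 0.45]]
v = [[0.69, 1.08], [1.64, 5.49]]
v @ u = [[-37.96, -57.34], [-84.0, -134.96]]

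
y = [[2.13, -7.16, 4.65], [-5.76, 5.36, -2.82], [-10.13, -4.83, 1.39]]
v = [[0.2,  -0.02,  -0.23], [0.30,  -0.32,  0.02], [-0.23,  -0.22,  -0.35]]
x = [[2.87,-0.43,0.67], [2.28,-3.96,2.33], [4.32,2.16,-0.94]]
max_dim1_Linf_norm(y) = 10.13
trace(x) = -2.03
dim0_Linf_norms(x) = [4.32, 3.96, 2.33]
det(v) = 0.05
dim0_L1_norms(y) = [18.02, 17.35, 8.86]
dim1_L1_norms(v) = [0.45, 0.64, 0.8]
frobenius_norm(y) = 16.59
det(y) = 106.84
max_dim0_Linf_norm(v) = 0.35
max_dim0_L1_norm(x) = 9.47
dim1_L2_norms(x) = [2.98, 5.13, 4.92]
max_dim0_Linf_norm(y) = 10.13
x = v @ y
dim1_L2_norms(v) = [0.31, 0.44, 0.47]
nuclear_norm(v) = 1.19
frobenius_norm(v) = 0.71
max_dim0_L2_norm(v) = 0.43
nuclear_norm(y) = 24.21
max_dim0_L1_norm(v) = 0.73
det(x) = 5.75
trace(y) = 8.88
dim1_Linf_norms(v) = [0.23, 0.32, 0.35]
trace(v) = -0.47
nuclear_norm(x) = 11.07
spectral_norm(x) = 5.76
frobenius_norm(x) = 7.71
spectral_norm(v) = 0.49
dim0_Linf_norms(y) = [10.13, 7.16, 4.65]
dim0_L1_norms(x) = [9.47, 6.55, 3.94]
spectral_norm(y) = 11.94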